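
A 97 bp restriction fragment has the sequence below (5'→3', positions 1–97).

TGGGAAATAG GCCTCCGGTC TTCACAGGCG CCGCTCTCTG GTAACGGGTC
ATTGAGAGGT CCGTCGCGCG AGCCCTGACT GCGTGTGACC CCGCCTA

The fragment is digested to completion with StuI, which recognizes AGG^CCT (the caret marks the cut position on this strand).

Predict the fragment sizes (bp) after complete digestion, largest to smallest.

86, 11 bp

The StuI site (AGGCCT) starts at position 9.
StuI cuts after base 3 of each site, so after position 11.
Linear molecule, 1 cut → 2 fragments:
  1–11 → 11 bp
  12–97 → 86 bp
Sorted largest to smallest: 86, 11 bp.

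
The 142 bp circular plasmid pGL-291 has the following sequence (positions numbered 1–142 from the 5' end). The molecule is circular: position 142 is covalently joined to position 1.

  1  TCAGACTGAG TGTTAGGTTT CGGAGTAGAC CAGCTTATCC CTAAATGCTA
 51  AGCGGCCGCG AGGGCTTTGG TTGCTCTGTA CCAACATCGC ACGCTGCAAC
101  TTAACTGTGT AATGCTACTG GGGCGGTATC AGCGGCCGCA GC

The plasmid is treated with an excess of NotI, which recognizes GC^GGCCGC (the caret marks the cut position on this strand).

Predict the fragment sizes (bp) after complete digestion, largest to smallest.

80, 62 bp

NotI sites (GCGGCCGC) start at positions 52, 132.
NotI cuts after base 2 of each site, so after positions 53, 133.
Circular molecule, 2 cuts → 2 fragments:
  54–133 → 80 bp
  134–142 then 1–53 → 9 + 53 = 62 bp
Sorted largest to smallest: 80, 62 bp.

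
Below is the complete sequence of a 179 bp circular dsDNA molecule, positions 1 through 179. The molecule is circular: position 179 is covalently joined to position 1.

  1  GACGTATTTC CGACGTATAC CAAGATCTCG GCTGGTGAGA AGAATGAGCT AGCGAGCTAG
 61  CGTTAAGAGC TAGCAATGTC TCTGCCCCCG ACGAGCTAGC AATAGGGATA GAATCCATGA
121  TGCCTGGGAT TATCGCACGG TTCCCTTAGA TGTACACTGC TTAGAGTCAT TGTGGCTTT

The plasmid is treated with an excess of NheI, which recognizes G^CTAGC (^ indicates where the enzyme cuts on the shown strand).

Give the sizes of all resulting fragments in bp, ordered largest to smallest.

132, 26, 13, 8 bp

NheI sites (GCTAGC) start at positions 48, 56, 69, 95.
NheI cuts after the first base of each site, so after positions 48, 56, 69, 95.
Circular molecule, 4 cuts → 4 fragments:
  49–56 → 8 bp
  57–69 → 13 bp
  70–95 → 26 bp
  96–179 then 1–48 → 84 + 48 = 132 bp
Sorted largest to smallest: 132, 26, 13, 8 bp.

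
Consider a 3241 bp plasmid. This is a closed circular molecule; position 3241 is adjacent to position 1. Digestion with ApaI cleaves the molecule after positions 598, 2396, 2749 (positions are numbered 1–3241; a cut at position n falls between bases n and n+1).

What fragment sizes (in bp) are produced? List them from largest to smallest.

Circular molecule, 3 cuts → 3 fragments:
  2396 − 598 = 1798 bp
  2749 − 2396 = 353 bp
  wrap: 3241 − 2749 + 598 = 1090 bp
Sorted largest to smallest: 1798, 1090, 353 bp.

1798, 1090, 353 bp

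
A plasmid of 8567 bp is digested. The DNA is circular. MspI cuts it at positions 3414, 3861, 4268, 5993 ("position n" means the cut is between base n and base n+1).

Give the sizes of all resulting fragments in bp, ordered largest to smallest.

Circular molecule, 4 cuts → 4 fragments:
  3861 − 3414 = 447 bp
  4268 − 3861 = 407 bp
  5993 − 4268 = 1725 bp
  wrap: 8567 − 5993 + 3414 = 5988 bp
Sorted largest to smallest: 5988, 1725, 447, 407 bp.

5988, 1725, 447, 407 bp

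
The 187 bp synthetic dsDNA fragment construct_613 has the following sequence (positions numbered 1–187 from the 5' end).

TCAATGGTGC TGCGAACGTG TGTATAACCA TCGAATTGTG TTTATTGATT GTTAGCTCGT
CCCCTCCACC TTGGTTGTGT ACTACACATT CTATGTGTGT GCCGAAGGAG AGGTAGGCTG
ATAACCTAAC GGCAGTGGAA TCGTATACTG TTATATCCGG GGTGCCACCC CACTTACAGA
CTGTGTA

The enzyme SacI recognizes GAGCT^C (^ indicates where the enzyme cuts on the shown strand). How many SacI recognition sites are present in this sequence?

No occurrence of GAGCTC is present in the sequence.
SacI does not cut: 0 sites.

0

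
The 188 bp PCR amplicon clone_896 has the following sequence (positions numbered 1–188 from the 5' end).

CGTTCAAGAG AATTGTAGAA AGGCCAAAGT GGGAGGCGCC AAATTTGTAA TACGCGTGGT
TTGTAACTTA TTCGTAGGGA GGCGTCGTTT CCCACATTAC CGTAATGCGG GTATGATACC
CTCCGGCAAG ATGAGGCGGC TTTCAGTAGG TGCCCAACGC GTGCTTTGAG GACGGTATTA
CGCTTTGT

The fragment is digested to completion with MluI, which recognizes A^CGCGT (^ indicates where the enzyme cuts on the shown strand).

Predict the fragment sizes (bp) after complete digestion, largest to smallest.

MluI sites (ACGCGT) start at positions 52, 157.
MluI cuts after the first base of each site, so after positions 52, 157.
Linear molecule, 2 cuts → 3 fragments:
  1–52 → 52 bp
  53–157 → 105 bp
  158–188 → 31 bp
Sorted largest to smallest: 105, 52, 31 bp.

105, 52, 31 bp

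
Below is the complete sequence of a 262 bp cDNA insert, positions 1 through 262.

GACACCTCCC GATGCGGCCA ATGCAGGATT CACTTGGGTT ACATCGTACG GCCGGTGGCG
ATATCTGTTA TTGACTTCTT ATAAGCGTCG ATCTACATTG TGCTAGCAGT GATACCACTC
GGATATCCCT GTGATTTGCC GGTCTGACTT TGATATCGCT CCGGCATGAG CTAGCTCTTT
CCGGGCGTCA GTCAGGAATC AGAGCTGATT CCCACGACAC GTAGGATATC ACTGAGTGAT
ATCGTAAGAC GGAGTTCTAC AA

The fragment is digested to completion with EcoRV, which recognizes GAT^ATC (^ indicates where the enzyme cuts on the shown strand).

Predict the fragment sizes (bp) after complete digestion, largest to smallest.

EcoRV sites (GATATC) start at positions 60, 122, 152, 225, 238.
EcoRV cuts after base 3 of each site, so after positions 62, 124, 154, 227, 240.
Linear molecule, 5 cuts → 6 fragments:
  1–62 → 62 bp
  63–124 → 62 bp
  125–154 → 30 bp
  155–227 → 73 bp
  228–240 → 13 bp
  241–262 → 22 bp
Sorted largest to smallest: 73, 62, 62, 30, 22, 13 bp.

73, 62, 62, 30, 22, 13 bp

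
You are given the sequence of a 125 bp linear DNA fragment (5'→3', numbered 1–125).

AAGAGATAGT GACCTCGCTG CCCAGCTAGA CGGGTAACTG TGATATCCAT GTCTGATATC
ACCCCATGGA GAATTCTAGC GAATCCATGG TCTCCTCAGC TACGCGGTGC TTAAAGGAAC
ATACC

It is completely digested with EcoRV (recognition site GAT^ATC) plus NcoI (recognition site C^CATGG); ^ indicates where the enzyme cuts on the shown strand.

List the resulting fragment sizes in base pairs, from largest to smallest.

EcoRV sites (GATATC) start at positions 42, 55.
EcoRV cuts after base 3 of each site, so after positions 44, 57.
NcoI sites (CCATGG) start at positions 64, 85.
NcoI cuts after the first base of each site, so after positions 64, 85.
Combined cut positions: 44, 57, 64, 85.
Linear molecule, 4 cuts → 5 fragments:
  1–44 → 44 bp
  45–57 → 13 bp
  58–64 → 7 bp
  65–85 → 21 bp
  86–125 → 40 bp
Sorted largest to smallest: 44, 40, 21, 13, 7 bp.

44, 40, 21, 13, 7 bp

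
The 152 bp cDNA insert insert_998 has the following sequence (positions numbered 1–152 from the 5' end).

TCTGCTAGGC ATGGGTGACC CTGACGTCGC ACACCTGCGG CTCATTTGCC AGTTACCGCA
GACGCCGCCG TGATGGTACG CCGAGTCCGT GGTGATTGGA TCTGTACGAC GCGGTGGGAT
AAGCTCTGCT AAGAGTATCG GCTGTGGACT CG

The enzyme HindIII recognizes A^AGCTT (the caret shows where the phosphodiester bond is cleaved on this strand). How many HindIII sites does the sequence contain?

0

No occurrence of AAGCTT is present in the sequence.
HindIII does not cut: 0 sites.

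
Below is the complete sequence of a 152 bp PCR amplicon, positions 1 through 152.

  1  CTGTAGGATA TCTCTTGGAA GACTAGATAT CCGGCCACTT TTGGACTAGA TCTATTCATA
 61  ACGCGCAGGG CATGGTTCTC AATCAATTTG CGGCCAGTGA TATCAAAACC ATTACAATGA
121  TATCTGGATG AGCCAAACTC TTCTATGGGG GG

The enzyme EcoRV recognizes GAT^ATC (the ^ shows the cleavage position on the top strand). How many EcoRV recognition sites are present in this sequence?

4

GATATC occurs starting at positions 7, 26, 99, 119.
EcoRV cuts at 4 sites.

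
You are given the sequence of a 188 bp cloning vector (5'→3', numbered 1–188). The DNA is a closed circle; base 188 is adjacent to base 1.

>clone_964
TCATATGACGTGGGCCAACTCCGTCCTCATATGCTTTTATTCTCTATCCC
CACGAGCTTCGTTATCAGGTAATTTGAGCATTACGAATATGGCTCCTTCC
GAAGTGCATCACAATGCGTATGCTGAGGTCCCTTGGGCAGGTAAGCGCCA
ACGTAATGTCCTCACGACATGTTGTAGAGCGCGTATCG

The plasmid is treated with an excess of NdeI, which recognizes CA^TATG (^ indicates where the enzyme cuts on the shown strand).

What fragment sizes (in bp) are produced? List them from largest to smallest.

NdeI sites (CATATG) start at positions 2, 28.
NdeI cuts after base 2 of each site, so after positions 3, 29.
Circular molecule, 2 cuts → 2 fragments:
  4–29 → 26 bp
  30–188 then 1–3 → 159 + 3 = 162 bp
Sorted largest to smallest: 162, 26 bp.

162, 26 bp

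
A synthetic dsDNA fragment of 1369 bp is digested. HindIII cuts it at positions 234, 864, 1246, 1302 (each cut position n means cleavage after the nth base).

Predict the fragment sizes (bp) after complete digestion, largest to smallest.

Linear molecule, 4 cuts → 5 fragments:
  234 − 0 = 234 bp
  864 − 234 = 630 bp
  1246 − 864 = 382 bp
  1302 − 1246 = 56 bp
  1369 − 1302 = 67 bp
Sorted largest to smallest: 630, 382, 234, 67, 56 bp.

630, 382, 234, 67, 56 bp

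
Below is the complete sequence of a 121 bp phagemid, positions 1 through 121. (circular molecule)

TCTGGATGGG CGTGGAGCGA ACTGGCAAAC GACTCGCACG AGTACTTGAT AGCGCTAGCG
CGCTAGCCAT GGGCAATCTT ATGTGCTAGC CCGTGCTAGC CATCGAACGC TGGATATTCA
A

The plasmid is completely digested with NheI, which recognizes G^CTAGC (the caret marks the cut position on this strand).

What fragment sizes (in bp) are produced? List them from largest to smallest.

NheI sites (GCTAGC) start at positions 54, 62, 85, 95.
NheI cuts after the first base of each site, so after positions 54, 62, 85, 95.
Circular molecule, 4 cuts → 4 fragments:
  55–62 → 8 bp
  63–85 → 23 bp
  86–95 → 10 bp
  96–121 then 1–54 → 26 + 54 = 80 bp
Sorted largest to smallest: 80, 23, 10, 8 bp.

80, 23, 10, 8 bp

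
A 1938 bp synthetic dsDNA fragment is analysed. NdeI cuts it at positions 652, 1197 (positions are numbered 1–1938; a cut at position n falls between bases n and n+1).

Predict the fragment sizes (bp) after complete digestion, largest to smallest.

741, 652, 545 bp

Linear molecule, 2 cuts → 3 fragments:
  652 − 0 = 652 bp
  1197 − 652 = 545 bp
  1938 − 1197 = 741 bp
Sorted largest to smallest: 741, 652, 545 bp.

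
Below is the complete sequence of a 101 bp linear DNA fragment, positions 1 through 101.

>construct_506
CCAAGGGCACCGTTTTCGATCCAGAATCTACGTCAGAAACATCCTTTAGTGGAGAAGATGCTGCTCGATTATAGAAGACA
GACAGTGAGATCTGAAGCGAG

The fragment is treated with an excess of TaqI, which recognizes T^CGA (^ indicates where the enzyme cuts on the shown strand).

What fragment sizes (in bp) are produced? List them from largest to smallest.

49, 36, 16 bp

TaqI sites (TCGA) start at positions 16, 65.
TaqI cuts after the first base of each site, so after positions 16, 65.
Linear molecule, 2 cuts → 3 fragments:
  1–16 → 16 bp
  17–65 → 49 bp
  66–101 → 36 bp
Sorted largest to smallest: 49, 36, 16 bp.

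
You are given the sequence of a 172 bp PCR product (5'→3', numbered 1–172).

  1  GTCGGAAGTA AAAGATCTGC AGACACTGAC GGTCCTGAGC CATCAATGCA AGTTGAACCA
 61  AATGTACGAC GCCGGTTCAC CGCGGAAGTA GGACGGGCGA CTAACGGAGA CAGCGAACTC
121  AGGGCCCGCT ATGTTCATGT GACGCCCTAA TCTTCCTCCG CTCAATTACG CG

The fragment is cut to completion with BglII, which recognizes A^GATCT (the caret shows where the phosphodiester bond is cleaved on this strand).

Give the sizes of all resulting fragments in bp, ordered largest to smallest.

The BglII site (AGATCT) starts at position 13.
BglII cuts after the first base of each site, so after position 13.
Linear molecule, 1 cut → 2 fragments:
  1–13 → 13 bp
  14–172 → 159 bp
Sorted largest to smallest: 159, 13 bp.

159, 13 bp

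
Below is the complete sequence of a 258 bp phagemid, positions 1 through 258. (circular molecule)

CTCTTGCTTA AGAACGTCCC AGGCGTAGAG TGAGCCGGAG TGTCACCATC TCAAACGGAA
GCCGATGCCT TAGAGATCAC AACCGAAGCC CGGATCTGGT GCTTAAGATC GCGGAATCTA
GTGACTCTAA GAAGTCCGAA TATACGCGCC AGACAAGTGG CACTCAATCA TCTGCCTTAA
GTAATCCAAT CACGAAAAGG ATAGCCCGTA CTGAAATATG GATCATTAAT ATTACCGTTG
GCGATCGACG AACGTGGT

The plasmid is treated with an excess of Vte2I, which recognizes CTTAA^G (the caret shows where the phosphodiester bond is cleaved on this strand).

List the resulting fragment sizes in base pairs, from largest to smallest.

95, 89, 74 bp

Vte2I sites (CTTAAG) start at positions 7, 102, 176.
Vte2I cuts after base 5 of each site (before the last base), so after positions 11, 106, 180.
Circular molecule, 3 cuts → 3 fragments:
  12–106 → 95 bp
  107–180 → 74 bp
  181–258 then 1–11 → 78 + 11 = 89 bp
Sorted largest to smallest: 95, 89, 74 bp.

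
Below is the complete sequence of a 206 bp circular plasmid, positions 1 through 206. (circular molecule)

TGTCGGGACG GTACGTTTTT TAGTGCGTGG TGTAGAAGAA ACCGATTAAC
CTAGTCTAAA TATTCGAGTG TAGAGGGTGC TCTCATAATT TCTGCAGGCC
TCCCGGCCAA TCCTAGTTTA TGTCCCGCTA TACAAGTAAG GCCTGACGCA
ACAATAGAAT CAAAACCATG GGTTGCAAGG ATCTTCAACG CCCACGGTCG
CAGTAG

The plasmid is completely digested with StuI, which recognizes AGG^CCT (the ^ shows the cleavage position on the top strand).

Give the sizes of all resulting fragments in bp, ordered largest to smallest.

StuI sites (AGGCCT) start at positions 96, 139.
StuI cuts after base 3 of each site, so after positions 98, 141.
Circular molecule, 2 cuts → 2 fragments:
  99–141 → 43 bp
  142–206 then 1–98 → 65 + 98 = 163 bp
Sorted largest to smallest: 163, 43 bp.

163, 43 bp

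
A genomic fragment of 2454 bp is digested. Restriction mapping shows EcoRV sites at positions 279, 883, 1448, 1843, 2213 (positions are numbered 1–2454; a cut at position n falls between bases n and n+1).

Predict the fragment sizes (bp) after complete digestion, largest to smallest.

604, 565, 395, 370, 279, 241 bp

Linear molecule, 5 cuts → 6 fragments:
  279 − 0 = 279 bp
  883 − 279 = 604 bp
  1448 − 883 = 565 bp
  1843 − 1448 = 395 bp
  2213 − 1843 = 370 bp
  2454 − 2213 = 241 bp
Sorted largest to smallest: 604, 565, 395, 370, 279, 241 bp.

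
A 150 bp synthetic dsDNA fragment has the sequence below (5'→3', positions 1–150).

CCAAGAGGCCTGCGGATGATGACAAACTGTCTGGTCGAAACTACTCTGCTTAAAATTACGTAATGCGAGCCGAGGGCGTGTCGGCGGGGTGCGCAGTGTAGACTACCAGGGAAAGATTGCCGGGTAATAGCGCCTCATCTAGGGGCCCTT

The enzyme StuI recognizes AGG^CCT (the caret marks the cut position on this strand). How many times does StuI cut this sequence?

1

AGGCCT occurs starting at position 6.
StuI cuts at 1 site.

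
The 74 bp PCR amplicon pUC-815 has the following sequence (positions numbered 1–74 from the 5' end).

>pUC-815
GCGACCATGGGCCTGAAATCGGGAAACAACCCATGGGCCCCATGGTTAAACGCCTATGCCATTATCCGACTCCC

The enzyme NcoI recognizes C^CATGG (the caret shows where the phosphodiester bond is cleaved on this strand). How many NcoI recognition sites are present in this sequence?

3

CCATGG occurs starting at positions 5, 31, 40.
NcoI cuts at 3 sites.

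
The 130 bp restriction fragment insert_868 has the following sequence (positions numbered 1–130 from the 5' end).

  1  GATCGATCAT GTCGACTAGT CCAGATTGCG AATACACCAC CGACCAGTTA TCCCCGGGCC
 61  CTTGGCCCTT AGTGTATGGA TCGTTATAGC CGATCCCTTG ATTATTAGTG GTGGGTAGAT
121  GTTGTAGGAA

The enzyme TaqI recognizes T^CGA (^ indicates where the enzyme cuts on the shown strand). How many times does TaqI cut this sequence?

2

TCGA occurs starting at positions 3, 12.
TaqI cuts at 2 sites.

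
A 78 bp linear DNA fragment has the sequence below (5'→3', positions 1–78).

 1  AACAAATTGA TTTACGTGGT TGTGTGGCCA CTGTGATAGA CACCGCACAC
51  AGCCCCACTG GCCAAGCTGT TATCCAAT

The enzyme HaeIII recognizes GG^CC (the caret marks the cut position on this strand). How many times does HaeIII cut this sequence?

2

GGCC occurs starting at positions 26, 60.
HaeIII cuts at 2 sites.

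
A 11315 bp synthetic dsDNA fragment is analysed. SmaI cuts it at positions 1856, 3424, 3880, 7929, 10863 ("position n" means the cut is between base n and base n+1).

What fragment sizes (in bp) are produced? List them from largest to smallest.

Linear molecule, 5 cuts → 6 fragments:
  1856 − 0 = 1856 bp
  3424 − 1856 = 1568 bp
  3880 − 3424 = 456 bp
  7929 − 3880 = 4049 bp
  10863 − 7929 = 2934 bp
  11315 − 10863 = 452 bp
Sorted largest to smallest: 4049, 2934, 1856, 1568, 456, 452 bp.

4049, 2934, 1856, 1568, 456, 452 bp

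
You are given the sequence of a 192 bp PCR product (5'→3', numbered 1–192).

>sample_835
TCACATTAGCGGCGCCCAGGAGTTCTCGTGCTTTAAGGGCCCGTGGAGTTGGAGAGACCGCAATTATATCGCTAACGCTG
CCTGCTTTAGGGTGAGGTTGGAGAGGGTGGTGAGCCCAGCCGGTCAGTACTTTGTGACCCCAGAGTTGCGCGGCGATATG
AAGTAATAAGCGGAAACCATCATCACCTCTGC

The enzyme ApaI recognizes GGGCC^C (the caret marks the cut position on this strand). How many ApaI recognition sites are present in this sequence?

GGGCCC occurs starting at position 37.
ApaI cuts at 1 site.

1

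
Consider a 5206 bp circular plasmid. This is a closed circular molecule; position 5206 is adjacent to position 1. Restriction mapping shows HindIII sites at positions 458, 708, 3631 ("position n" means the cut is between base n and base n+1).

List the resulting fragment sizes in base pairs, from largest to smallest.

Circular molecule, 3 cuts → 3 fragments:
  708 − 458 = 250 bp
  3631 − 708 = 2923 bp
  wrap: 5206 − 3631 + 458 = 2033 bp
Sorted largest to smallest: 2923, 2033, 250 bp.

2923, 2033, 250 bp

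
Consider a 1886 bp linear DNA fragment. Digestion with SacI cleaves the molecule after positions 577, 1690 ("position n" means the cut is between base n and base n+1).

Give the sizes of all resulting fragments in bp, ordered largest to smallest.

1113, 577, 196 bp

Linear molecule, 2 cuts → 3 fragments:
  577 − 0 = 577 bp
  1690 − 577 = 1113 bp
  1886 − 1690 = 196 bp
Sorted largest to smallest: 1113, 577, 196 bp.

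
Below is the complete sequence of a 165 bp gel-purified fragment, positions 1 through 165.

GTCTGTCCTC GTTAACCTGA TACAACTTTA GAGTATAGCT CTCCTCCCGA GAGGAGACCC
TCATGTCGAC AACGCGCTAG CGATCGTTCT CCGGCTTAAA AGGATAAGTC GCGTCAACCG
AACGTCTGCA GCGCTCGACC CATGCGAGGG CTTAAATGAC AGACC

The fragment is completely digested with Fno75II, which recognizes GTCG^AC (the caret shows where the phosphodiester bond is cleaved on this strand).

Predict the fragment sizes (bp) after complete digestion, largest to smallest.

97, 68 bp

The Fno75II site (GTCGAC) starts at position 65.
Fno75II cuts after base 4 of each site, so after position 68.
Linear molecule, 1 cut → 2 fragments:
  1–68 → 68 bp
  69–165 → 97 bp
Sorted largest to smallest: 97, 68 bp.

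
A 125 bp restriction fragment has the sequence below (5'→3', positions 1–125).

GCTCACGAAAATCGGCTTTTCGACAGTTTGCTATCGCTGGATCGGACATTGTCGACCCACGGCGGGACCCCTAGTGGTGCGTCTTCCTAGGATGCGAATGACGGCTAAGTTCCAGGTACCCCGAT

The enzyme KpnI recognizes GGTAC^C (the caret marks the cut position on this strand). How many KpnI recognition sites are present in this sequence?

GGTACC occurs starting at position 115.
KpnI cuts at 1 site.

1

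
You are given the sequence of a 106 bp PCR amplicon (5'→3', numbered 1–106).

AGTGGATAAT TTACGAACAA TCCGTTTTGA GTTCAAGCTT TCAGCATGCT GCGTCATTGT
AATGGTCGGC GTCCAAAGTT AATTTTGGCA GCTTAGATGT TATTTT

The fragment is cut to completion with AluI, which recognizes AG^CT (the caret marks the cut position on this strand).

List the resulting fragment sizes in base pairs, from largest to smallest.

AluI sites (AGCT) start at positions 36, 90.
AluI cuts after base 2 of each site, so after positions 37, 91.
Linear molecule, 2 cuts → 3 fragments:
  1–37 → 37 bp
  38–91 → 54 bp
  92–106 → 15 bp
Sorted largest to smallest: 54, 37, 15 bp.

54, 37, 15 bp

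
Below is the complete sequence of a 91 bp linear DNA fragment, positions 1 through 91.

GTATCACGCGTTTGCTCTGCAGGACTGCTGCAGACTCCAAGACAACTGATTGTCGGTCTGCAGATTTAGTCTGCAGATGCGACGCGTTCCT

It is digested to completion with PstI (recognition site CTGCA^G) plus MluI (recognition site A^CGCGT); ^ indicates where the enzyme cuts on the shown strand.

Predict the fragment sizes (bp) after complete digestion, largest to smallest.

30, 15, 13, 11, 9, 7, 6 bp

PstI sites (CTGCAG) start at positions 17, 28, 58, 71.
PstI cuts after base 5 of each site (before the last base), so after positions 21, 32, 62, 75.
MluI sites (ACGCGT) start at positions 6, 82.
MluI cuts after the first base of each site, so after positions 6, 82.
Combined cut positions: 6, 21, 32, 62, 75, 82.
Linear molecule, 6 cuts → 7 fragments:
  1–6 → 6 bp
  7–21 → 15 bp
  22–32 → 11 bp
  33–62 → 30 bp
  63–75 → 13 bp
  76–82 → 7 bp
  83–91 → 9 bp
Sorted largest to smallest: 30, 15, 13, 11, 9, 7, 6 bp.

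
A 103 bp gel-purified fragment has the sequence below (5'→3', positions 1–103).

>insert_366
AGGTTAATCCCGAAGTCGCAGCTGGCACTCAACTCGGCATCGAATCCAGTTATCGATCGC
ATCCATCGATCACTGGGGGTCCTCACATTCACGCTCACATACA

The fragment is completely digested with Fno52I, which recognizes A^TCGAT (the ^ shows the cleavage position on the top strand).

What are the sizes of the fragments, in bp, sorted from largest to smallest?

Fno52I sites (ATCGAT) start at positions 52, 65.
Fno52I cuts after the first base of each site, so after positions 52, 65.
Linear molecule, 2 cuts → 3 fragments:
  1–52 → 52 bp
  53–65 → 13 bp
  66–103 → 38 bp
Sorted largest to smallest: 52, 38, 13 bp.

52, 38, 13 bp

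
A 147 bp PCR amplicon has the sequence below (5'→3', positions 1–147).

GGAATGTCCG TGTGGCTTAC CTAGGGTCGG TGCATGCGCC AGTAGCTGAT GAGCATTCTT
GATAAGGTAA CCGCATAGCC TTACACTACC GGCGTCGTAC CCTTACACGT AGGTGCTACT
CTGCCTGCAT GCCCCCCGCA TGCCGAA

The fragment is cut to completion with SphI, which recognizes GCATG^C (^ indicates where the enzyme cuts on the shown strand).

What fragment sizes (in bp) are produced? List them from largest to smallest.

SphI sites (GCATGC) start at positions 32, 127, 138.
SphI cuts after base 5 of each site (before the last base), so after positions 36, 131, 142.
Linear molecule, 3 cuts → 4 fragments:
  1–36 → 36 bp
  37–131 → 95 bp
  132–142 → 11 bp
  143–147 → 5 bp
Sorted largest to smallest: 95, 36, 11, 5 bp.

95, 36, 11, 5 bp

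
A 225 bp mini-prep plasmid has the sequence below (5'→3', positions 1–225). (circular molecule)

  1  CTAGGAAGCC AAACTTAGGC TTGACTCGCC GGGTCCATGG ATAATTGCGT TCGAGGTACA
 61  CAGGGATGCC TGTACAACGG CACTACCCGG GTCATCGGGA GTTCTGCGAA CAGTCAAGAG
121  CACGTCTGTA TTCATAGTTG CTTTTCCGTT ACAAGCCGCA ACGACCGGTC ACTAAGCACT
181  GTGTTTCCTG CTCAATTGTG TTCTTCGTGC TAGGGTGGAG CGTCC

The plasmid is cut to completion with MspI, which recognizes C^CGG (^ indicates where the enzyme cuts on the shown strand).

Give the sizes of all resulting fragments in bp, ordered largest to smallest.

MspI sites (CCGG) start at positions 29, 87, 165.
MspI cuts after the first base of each site, so after positions 29, 87, 165.
Circular molecule, 3 cuts → 3 fragments:
  30–87 → 58 bp
  88–165 → 78 bp
  166–225 then 1–29 → 60 + 29 = 89 bp
Sorted largest to smallest: 89, 78, 58 bp.

89, 78, 58 bp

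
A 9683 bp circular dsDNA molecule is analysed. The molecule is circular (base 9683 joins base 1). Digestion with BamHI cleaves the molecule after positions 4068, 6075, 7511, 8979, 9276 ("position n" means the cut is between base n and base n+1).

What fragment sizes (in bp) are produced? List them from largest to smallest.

Circular molecule, 5 cuts → 5 fragments:
  6075 − 4068 = 2007 bp
  7511 − 6075 = 1436 bp
  8979 − 7511 = 1468 bp
  9276 − 8979 = 297 bp
  wrap: 9683 − 9276 + 4068 = 4475 bp
Sorted largest to smallest: 4475, 2007, 1468, 1436, 297 bp.

4475, 2007, 1468, 1436, 297 bp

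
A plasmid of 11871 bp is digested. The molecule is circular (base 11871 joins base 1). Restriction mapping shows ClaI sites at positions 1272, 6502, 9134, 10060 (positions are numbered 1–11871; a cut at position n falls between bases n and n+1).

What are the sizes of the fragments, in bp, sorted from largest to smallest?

5230, 3083, 2632, 926 bp

Circular molecule, 4 cuts → 4 fragments:
  6502 − 1272 = 5230 bp
  9134 − 6502 = 2632 bp
  10060 − 9134 = 926 bp
  wrap: 11871 − 10060 + 1272 = 3083 bp
Sorted largest to smallest: 5230, 3083, 2632, 926 bp.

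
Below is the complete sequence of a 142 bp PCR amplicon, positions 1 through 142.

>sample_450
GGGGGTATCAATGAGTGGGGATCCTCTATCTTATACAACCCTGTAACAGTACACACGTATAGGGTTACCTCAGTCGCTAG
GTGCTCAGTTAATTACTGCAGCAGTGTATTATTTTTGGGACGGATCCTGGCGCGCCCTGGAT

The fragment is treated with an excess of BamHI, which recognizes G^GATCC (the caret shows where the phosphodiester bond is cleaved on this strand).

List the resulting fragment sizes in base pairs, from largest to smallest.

103, 20, 19 bp

BamHI sites (GGATCC) start at positions 19, 122.
BamHI cuts after the first base of each site, so after positions 19, 122.
Linear molecule, 2 cuts → 3 fragments:
  1–19 → 19 bp
  20–122 → 103 bp
  123–142 → 20 bp
Sorted largest to smallest: 103, 20, 19 bp.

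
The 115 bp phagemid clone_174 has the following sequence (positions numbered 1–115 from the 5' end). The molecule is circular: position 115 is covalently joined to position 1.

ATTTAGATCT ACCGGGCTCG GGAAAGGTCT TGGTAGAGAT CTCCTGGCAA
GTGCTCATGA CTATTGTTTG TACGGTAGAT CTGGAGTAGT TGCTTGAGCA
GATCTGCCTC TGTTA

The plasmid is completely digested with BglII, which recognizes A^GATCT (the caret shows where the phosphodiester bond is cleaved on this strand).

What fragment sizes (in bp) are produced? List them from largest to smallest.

BglII sites (AGATCT) start at positions 5, 37, 77, 100.
BglII cuts after the first base of each site, so after positions 5, 37, 77, 100.
Circular molecule, 4 cuts → 4 fragments:
  6–37 → 32 bp
  38–77 → 40 bp
  78–100 → 23 bp
  101–115 then 1–5 → 15 + 5 = 20 bp
Sorted largest to smallest: 40, 32, 23, 20 bp.

40, 32, 23, 20 bp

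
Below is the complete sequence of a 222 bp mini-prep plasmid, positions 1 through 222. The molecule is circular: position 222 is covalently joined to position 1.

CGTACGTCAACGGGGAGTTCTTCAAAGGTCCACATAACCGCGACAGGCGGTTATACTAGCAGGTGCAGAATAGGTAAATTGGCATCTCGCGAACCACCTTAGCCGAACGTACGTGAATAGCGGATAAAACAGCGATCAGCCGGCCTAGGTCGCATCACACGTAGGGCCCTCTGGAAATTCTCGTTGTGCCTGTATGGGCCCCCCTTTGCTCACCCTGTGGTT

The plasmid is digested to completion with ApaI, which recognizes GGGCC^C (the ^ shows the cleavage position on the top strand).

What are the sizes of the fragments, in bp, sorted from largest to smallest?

190, 32 bp

ApaI sites (GGGCCC) start at positions 164, 196.
ApaI cuts after base 5 of each site (before the last base), so after positions 168, 200.
Circular molecule, 2 cuts → 2 fragments:
  169–200 → 32 bp
  201–222 then 1–168 → 22 + 168 = 190 bp
Sorted largest to smallest: 190, 32 bp.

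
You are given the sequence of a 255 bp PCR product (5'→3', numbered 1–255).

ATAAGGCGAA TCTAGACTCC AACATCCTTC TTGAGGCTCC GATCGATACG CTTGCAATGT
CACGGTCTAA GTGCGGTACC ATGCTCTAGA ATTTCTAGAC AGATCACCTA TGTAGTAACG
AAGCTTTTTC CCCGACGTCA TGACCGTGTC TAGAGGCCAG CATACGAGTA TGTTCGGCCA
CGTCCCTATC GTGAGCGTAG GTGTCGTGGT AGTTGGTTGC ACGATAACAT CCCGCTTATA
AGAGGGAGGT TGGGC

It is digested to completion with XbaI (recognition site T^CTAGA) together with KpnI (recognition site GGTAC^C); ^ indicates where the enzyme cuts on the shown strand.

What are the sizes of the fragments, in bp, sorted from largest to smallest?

XbaI sites (TCTAGA) start at positions 11, 85, 94, 149.
XbaI cuts after the first base of each site, so after positions 11, 85, 94, 149.
The KpnI site (GGTACC) starts at position 75.
KpnI cuts after base 5 of each site (before the last base), so after position 79.
Combined cut positions: 11, 79, 85, 94, 149.
Linear molecule, 5 cuts → 6 fragments:
  1–11 → 11 bp
  12–79 → 68 bp
  80–85 → 6 bp
  86–94 → 9 bp
  95–149 → 55 bp
  150–255 → 106 bp
Sorted largest to smallest: 106, 68, 55, 11, 9, 6 bp.

106, 68, 55, 11, 9, 6 bp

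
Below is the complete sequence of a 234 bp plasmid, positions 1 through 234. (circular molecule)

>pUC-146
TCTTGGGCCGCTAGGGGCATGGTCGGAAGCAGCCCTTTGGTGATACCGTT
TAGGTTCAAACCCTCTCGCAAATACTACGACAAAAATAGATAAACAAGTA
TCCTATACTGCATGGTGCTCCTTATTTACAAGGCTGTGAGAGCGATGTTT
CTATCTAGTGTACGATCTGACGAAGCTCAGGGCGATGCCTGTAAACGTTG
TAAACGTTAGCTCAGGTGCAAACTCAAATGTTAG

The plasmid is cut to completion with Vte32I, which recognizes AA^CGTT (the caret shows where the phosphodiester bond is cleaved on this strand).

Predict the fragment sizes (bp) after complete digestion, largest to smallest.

225, 9 bp

Vte32I sites (AACGTT) start at positions 194, 203.
Vte32I cuts after base 2 of each site, so after positions 195, 204.
Circular molecule, 2 cuts → 2 fragments:
  196–204 → 9 bp
  205–234 then 1–195 → 30 + 195 = 225 bp
Sorted largest to smallest: 225, 9 bp.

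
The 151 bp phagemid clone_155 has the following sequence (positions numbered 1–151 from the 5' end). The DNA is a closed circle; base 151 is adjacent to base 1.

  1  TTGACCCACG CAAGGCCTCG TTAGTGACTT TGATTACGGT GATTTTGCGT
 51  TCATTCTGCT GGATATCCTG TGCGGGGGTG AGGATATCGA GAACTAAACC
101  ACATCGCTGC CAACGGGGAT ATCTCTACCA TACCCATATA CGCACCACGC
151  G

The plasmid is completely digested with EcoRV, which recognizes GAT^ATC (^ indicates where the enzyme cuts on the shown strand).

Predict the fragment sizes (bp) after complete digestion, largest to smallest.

95, 35, 21 bp

EcoRV sites (GATATC) start at positions 62, 83, 118.
EcoRV cuts after base 3 of each site, so after positions 64, 85, 120.
Circular molecule, 3 cuts → 3 fragments:
  65–85 → 21 bp
  86–120 → 35 bp
  121–151 then 1–64 → 31 + 64 = 95 bp
Sorted largest to smallest: 95, 35, 21 bp.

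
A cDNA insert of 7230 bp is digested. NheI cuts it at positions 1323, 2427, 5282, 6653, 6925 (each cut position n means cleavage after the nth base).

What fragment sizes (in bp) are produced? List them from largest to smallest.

2855, 1371, 1323, 1104, 305, 272 bp

Linear molecule, 5 cuts → 6 fragments:
  1323 − 0 = 1323 bp
  2427 − 1323 = 1104 bp
  5282 − 2427 = 2855 bp
  6653 − 5282 = 1371 bp
  6925 − 6653 = 272 bp
  7230 − 6925 = 305 bp
Sorted largest to smallest: 2855, 1371, 1323, 1104, 305, 272 bp.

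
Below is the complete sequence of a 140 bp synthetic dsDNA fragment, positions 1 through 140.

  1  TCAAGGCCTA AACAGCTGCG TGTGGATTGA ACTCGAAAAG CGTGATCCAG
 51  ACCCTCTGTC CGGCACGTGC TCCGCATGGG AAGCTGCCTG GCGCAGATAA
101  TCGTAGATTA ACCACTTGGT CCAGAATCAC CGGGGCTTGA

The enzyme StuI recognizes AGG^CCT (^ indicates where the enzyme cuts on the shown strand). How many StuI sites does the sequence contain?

1

AGGCCT occurs starting at position 4.
StuI cuts at 1 site.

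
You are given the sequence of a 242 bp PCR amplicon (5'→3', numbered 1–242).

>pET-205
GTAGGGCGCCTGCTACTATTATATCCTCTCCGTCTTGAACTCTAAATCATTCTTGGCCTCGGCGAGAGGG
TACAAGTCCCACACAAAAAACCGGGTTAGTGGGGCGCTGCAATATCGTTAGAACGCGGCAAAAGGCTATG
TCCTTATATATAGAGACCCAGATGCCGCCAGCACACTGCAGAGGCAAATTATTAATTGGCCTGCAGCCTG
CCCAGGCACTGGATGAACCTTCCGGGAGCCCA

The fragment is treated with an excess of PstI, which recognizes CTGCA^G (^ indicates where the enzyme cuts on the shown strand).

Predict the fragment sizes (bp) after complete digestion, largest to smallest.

180, 37, 25 bp

PstI sites (CTGCAG) start at positions 176, 201.
PstI cuts after base 5 of each site (before the last base), so after positions 180, 205.
Linear molecule, 2 cuts → 3 fragments:
  1–180 → 180 bp
  181–205 → 25 bp
  206–242 → 37 bp
Sorted largest to smallest: 180, 37, 25 bp.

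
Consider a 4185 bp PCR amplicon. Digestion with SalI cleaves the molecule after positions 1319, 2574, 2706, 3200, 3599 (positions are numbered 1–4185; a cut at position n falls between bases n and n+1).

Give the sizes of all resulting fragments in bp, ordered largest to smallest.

Linear molecule, 5 cuts → 6 fragments:
  1319 − 0 = 1319 bp
  2574 − 1319 = 1255 bp
  2706 − 2574 = 132 bp
  3200 − 2706 = 494 bp
  3599 − 3200 = 399 bp
  4185 − 3599 = 586 bp
Sorted largest to smallest: 1319, 1255, 586, 494, 399, 132 bp.

1319, 1255, 586, 494, 399, 132 bp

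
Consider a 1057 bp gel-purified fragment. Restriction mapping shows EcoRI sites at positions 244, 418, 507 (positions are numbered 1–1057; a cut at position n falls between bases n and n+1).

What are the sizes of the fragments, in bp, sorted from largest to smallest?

550, 244, 174, 89 bp

Linear molecule, 3 cuts → 4 fragments:
  244 − 0 = 244 bp
  418 − 244 = 174 bp
  507 − 418 = 89 bp
  1057 − 507 = 550 bp
Sorted largest to smallest: 550, 244, 174, 89 bp.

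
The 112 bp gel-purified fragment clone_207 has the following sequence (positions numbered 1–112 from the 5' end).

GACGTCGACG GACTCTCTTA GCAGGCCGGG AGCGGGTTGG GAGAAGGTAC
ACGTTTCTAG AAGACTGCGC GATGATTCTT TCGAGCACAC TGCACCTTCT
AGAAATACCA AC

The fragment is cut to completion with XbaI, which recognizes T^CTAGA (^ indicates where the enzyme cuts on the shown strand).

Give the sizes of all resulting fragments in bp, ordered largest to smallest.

XbaI sites (TCTAGA) start at positions 56, 98.
XbaI cuts after the first base of each site, so after positions 56, 98.
Linear molecule, 2 cuts → 3 fragments:
  1–56 → 56 bp
  57–98 → 42 bp
  99–112 → 14 bp
Sorted largest to smallest: 56, 42, 14 bp.

56, 42, 14 bp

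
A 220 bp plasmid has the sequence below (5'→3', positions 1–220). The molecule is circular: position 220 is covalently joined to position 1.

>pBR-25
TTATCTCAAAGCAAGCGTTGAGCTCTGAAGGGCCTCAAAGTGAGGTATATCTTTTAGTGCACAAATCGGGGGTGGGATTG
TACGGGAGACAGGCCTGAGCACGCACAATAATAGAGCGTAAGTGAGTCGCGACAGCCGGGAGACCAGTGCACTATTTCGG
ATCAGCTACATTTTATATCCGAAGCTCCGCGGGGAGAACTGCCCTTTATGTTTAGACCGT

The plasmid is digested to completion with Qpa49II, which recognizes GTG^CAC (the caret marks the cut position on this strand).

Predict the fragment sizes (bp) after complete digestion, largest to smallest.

Qpa49II sites (GTGCAC) start at positions 57, 147.
Qpa49II cuts after base 3 of each site, so after positions 59, 149.
Circular molecule, 2 cuts → 2 fragments:
  60–149 → 90 bp
  150–220 then 1–59 → 71 + 59 = 130 bp
Sorted largest to smallest: 130, 90 bp.

130, 90 bp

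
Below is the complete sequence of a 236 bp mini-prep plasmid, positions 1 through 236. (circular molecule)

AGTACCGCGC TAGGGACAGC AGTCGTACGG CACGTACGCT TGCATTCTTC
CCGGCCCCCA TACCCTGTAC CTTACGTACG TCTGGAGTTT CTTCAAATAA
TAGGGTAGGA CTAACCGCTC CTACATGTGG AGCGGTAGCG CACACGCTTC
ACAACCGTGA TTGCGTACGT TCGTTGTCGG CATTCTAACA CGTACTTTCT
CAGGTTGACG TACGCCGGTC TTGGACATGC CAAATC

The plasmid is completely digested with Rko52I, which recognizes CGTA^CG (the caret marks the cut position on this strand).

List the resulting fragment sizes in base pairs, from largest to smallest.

Rko52I sites (CGTACG) start at positions 24, 33, 75, 164, 209.
Rko52I cuts after base 4 of each site, so after positions 27, 36, 78, 167, 212.
Circular molecule, 5 cuts → 5 fragments:
  28–36 → 9 bp
  37–78 → 42 bp
  79–167 → 89 bp
  168–212 → 45 bp
  213–236 then 1–27 → 24 + 27 = 51 bp
Sorted largest to smallest: 89, 51, 45, 42, 9 bp.

89, 51, 45, 42, 9 bp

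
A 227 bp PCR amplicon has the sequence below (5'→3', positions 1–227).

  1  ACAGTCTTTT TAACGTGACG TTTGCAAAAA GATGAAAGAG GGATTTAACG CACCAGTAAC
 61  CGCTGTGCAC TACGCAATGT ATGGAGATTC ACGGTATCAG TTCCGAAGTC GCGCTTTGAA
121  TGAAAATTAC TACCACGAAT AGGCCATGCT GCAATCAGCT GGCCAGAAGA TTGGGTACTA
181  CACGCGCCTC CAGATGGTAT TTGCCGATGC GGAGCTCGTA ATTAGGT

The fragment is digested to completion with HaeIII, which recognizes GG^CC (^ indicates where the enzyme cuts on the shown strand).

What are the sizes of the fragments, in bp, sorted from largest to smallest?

143, 65, 19 bp

HaeIII sites (GGCC) start at positions 142, 161.
HaeIII cuts after base 2 of each site, so after positions 143, 162.
Linear molecule, 2 cuts → 3 fragments:
  1–143 → 143 bp
  144–162 → 19 bp
  163–227 → 65 bp
Sorted largest to smallest: 143, 65, 19 bp.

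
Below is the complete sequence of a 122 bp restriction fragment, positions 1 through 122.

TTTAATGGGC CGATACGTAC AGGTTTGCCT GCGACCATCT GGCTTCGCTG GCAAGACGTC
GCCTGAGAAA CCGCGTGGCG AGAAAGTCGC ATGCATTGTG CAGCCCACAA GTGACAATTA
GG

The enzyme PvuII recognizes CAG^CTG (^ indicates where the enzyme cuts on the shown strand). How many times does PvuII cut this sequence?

No occurrence of CAGCTG is present in the sequence.
PvuII does not cut: 0 sites.

0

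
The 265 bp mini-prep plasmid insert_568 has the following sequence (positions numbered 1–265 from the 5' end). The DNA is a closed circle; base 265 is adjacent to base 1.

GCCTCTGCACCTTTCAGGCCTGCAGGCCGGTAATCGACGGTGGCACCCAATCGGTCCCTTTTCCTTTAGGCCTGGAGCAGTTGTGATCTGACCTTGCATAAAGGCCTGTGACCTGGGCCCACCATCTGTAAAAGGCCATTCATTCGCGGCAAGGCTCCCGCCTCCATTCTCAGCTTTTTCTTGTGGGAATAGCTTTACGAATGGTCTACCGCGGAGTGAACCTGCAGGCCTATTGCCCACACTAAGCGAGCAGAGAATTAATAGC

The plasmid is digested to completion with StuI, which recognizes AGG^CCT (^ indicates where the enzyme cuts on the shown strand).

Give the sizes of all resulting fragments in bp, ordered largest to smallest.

124, 55, 52, 34 bp

StuI sites (AGGCCT) start at positions 16, 68, 102, 226.
StuI cuts after base 3 of each site, so after positions 18, 70, 104, 228.
Circular molecule, 4 cuts → 4 fragments:
  19–70 → 52 bp
  71–104 → 34 bp
  105–228 → 124 bp
  229–265 then 1–18 → 37 + 18 = 55 bp
Sorted largest to smallest: 124, 55, 52, 34 bp.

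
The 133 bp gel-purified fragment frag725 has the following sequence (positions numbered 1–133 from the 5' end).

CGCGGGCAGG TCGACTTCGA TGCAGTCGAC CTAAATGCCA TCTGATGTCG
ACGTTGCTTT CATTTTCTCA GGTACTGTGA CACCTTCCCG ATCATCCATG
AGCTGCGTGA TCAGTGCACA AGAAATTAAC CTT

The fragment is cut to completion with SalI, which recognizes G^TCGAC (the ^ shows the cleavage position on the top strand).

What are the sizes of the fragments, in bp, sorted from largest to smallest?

86, 22, 15, 10 bp

SalI sites (GTCGAC) start at positions 10, 25, 47.
SalI cuts after the first base of each site, so after positions 10, 25, 47.
Linear molecule, 3 cuts → 4 fragments:
  1–10 → 10 bp
  11–25 → 15 bp
  26–47 → 22 bp
  48–133 → 86 bp
Sorted largest to smallest: 86, 22, 15, 10 bp.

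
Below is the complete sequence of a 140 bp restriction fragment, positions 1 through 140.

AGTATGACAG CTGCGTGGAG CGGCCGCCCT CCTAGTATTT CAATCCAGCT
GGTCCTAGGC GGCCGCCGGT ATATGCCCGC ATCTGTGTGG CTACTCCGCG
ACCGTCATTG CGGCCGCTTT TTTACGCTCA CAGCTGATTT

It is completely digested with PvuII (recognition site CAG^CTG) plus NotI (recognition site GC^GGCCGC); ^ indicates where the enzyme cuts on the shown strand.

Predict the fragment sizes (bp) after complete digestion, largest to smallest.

51, 27, 22, 12, 11, 10, 7 bp

PvuII sites (CAGCTG) start at positions 8, 46, 131.
PvuII cuts after base 3 of each site, so after positions 10, 48, 133.
NotI sites (GCGGCCGC) start at positions 20, 59, 110.
NotI cuts after base 2 of each site, so after positions 21, 60, 111.
Combined cut positions: 10, 21, 48, 60, 111, 133.
Linear molecule, 6 cuts → 7 fragments:
  1–10 → 10 bp
  11–21 → 11 bp
  22–48 → 27 bp
  49–60 → 12 bp
  61–111 → 51 bp
  112–133 → 22 bp
  134–140 → 7 bp
Sorted largest to smallest: 51, 27, 22, 12, 11, 10, 7 bp.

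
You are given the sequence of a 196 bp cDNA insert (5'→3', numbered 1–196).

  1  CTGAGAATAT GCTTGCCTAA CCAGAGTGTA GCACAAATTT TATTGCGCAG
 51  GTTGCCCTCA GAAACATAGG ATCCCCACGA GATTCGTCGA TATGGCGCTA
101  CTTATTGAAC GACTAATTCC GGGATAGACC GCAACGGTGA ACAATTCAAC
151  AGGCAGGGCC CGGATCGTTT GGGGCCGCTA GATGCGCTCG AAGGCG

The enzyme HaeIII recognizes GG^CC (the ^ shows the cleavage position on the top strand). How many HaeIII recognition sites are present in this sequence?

GGCC occurs starting at positions 157, 173.
HaeIII cuts at 2 sites.

2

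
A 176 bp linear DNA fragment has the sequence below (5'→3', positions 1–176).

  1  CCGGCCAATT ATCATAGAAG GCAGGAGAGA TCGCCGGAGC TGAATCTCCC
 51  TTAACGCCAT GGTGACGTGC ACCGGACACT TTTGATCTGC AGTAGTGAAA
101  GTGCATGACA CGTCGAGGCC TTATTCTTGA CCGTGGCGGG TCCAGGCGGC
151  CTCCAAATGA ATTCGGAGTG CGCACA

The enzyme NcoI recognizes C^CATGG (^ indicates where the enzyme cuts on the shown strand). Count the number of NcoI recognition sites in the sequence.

CCATGG occurs starting at position 57.
NcoI cuts at 1 site.

1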